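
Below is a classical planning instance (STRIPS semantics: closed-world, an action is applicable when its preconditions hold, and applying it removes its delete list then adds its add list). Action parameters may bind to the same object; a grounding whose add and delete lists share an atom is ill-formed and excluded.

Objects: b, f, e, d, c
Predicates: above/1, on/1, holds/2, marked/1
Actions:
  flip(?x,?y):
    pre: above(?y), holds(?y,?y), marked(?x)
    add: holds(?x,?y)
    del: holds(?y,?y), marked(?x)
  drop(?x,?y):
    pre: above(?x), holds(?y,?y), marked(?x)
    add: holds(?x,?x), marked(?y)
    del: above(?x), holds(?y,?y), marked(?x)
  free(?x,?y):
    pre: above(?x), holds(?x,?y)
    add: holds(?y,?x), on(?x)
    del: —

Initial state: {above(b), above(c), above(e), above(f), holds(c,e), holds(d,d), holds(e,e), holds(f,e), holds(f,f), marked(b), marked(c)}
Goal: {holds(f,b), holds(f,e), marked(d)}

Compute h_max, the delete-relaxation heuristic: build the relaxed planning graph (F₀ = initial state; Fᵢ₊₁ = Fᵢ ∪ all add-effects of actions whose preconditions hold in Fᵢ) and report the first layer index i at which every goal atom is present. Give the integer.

2

F0 = init (11 atoms)
F1 = F0 ∪ {holds(b,b), holds(b,e), holds(b,f), holds(c,c), holds(c,f), holds(e,c), holds(e,f), marked(d), marked(e), marked(f), on(c), on(e), on(f)}  (24 atoms)
F2 = F1 ∪ {holds(b,c), holds(c,b), holds(d,b), holds(d,c), holds(d,e), holds(d,f), holds(e,b), holds(f,b), holds(f,c), on(b)}  (34 atoms)
goal ⊆ F2  ⇒  h_max = 2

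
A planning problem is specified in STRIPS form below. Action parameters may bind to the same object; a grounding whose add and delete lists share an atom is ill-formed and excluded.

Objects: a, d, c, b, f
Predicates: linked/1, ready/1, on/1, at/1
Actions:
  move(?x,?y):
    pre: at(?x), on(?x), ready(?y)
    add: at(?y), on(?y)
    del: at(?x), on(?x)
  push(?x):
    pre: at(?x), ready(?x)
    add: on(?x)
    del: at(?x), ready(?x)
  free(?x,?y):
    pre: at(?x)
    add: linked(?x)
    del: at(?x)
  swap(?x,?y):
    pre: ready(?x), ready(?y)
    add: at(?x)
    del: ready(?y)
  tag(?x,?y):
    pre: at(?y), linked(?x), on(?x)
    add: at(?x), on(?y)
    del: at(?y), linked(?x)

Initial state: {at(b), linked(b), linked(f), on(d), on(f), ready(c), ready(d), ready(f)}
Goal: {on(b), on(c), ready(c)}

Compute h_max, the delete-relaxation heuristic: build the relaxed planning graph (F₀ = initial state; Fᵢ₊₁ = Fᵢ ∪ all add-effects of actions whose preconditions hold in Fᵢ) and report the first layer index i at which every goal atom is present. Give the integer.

2

F0 = init (8 atoms)
F1 = F0 ∪ {at(c), at(d), at(f), on(b)}  (12 atoms)
F2 = F1 ∪ {linked(c), linked(d), on(c)}  (15 atoms)
goal ⊆ F2  ⇒  h_max = 2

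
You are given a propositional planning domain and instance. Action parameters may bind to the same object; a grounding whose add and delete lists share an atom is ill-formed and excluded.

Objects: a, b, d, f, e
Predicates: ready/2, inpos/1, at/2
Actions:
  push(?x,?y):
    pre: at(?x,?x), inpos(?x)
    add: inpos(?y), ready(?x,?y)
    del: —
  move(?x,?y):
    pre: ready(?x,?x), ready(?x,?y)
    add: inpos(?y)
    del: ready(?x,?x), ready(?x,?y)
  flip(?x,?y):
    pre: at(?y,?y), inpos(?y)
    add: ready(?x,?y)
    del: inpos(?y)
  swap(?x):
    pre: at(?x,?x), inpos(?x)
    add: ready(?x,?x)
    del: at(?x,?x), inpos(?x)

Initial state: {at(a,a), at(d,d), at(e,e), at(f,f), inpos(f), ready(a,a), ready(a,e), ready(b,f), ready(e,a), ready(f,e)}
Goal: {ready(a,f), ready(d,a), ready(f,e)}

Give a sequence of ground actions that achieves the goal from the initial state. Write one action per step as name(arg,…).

1. push(f,a)  →  {at(a,a), at(d,d), at(e,e), at(f,f), inpos(a), inpos(f), ready(a,a), ready(a,e), ready(b,f), ready(e,a), ready(f,a), ready(f,e)}
2. push(a,f)  →  {at(a,a), at(d,d), at(e,e), at(f,f), inpos(a), inpos(f), ready(a,a), ready(a,e), ready(a,f), ready(b,f), ready(e,a), ready(f,a), ready(f,e)}
3. flip(d,a)  →  {at(a,a), at(d,d), at(e,e), at(f,f), inpos(f), ready(a,a), ready(a,e), ready(a,f), ready(b,f), ready(d,a), ready(e,a), ready(f,a), ready(f,e)}

push(f,a); push(a,f); flip(d,a)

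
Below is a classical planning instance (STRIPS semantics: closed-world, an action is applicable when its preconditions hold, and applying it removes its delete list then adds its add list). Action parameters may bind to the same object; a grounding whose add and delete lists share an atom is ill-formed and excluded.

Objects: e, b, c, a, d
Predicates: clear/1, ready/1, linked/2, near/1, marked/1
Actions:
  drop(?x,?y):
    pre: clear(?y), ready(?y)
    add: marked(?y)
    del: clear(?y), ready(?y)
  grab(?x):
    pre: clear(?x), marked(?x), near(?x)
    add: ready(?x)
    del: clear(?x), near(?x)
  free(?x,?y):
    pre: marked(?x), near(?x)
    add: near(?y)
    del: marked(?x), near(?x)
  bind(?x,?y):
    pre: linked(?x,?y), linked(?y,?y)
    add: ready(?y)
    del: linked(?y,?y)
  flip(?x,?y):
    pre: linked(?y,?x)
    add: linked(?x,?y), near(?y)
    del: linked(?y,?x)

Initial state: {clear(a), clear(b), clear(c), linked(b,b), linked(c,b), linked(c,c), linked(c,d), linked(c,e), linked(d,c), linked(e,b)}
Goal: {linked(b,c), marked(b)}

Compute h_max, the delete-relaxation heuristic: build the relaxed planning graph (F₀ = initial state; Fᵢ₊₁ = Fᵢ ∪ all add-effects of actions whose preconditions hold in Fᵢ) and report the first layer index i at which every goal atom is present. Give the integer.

F0 = init (10 atoms)
F1 = F0 ∪ {linked(b,c), linked(b,e), linked(e,c), near(c), near(d), near(e), ready(b), ready(c)}  (18 atoms)
F2 = F1 ∪ {marked(b), marked(c), near(b)}  (21 atoms)
goal ⊆ F2  ⇒  h_max = 2

2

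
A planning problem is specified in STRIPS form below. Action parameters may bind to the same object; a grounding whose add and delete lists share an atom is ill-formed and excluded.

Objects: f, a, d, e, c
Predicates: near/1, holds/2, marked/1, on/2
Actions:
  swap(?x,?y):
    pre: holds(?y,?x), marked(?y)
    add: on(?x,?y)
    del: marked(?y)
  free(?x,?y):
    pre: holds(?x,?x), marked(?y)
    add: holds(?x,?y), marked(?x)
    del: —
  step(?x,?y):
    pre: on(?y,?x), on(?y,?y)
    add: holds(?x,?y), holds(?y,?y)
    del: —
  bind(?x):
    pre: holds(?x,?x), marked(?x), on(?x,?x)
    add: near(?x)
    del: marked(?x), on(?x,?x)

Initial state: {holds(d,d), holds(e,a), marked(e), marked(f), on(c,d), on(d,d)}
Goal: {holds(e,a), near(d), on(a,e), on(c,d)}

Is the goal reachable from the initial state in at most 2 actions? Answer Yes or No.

No

1. swap(a,e)  →  {holds(d,d), holds(e,a), marked(f), on(a,e), on(c,d), on(d,d)}
2. free(d,f)  →  {holds(d,d), holds(d,f), holds(e,a), marked(d), marked(f), on(a,e), on(c,d), on(d,d)}
3. bind(d)  →  {holds(d,d), holds(d,f), holds(e,a), marked(f), near(d), on(a,e), on(c,d)}
optimal plan length = 3; 3 > 2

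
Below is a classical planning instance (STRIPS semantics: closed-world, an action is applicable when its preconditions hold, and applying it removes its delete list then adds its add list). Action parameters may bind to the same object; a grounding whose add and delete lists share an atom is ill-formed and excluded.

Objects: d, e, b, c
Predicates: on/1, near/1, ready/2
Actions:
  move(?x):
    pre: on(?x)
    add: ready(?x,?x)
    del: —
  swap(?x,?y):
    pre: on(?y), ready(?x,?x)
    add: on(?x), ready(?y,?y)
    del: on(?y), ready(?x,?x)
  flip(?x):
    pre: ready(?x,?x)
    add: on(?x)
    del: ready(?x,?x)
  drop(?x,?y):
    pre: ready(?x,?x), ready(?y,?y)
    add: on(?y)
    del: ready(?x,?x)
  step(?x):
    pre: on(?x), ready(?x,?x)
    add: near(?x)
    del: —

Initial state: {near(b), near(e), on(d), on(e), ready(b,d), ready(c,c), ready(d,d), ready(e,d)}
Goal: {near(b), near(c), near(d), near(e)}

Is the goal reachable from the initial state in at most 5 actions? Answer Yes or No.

Yes

1. step(d)  →  {near(b), near(d), near(e), on(d), on(e), ready(b,d), ready(c,c), ready(d,d), ready(e,d)}
2. drop(d,c)  →  {near(b), near(d), near(e), on(c), on(d), on(e), ready(b,d), ready(c,c), ready(e,d)}
3. step(c)  →  {near(b), near(c), near(d), near(e), on(c), on(d), on(e), ready(b,d), ready(c,c), ready(e,d)}
optimal plan length = 3; 3 ≤ 5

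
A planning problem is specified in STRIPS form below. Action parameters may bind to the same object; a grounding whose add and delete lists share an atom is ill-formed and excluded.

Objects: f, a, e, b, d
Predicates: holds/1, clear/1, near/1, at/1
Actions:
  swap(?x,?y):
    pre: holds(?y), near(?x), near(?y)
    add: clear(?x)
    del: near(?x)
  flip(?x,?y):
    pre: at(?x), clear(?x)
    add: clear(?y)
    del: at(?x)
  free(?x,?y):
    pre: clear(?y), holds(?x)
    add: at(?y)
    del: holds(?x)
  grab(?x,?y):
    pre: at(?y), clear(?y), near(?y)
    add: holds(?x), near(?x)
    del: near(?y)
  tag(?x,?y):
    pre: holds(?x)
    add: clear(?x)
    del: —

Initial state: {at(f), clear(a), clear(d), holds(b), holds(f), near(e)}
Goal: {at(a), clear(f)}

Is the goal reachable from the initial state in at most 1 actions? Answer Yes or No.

No

1. free(b,a)  →  {at(a), at(f), clear(a), clear(d), holds(f), near(e)}
2. tag(f,f)  →  {at(a), at(f), clear(a), clear(d), clear(f), holds(f), near(e)}
optimal plan length = 2; 2 > 1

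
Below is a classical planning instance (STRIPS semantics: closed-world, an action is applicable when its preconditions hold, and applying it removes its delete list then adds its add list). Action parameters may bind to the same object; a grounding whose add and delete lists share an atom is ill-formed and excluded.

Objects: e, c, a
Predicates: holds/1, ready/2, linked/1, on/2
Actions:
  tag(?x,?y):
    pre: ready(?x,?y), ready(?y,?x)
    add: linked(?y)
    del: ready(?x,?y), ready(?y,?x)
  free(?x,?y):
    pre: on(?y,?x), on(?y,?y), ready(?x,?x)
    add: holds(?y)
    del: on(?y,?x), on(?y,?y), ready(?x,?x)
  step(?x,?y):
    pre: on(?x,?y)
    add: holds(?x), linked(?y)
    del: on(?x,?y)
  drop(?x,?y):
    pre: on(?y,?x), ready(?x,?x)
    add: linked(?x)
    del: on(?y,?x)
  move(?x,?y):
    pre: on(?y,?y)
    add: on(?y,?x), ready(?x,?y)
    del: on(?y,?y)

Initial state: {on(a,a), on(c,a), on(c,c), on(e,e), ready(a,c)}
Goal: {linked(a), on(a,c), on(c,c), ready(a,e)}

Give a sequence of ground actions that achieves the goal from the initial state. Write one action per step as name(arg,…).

1. step(c,a)  →  {holds(c), linked(a), on(a,a), on(c,c), on(e,e), ready(a,c)}
2. move(c,a)  →  {holds(c), linked(a), on(a,c), on(c,c), on(e,e), ready(a,c), ready(c,a)}
3. move(a,e)  →  {holds(c), linked(a), on(a,c), on(c,c), on(e,a), ready(a,c), ready(a,e), ready(c,a)}

step(c,a); move(c,a); move(a,e)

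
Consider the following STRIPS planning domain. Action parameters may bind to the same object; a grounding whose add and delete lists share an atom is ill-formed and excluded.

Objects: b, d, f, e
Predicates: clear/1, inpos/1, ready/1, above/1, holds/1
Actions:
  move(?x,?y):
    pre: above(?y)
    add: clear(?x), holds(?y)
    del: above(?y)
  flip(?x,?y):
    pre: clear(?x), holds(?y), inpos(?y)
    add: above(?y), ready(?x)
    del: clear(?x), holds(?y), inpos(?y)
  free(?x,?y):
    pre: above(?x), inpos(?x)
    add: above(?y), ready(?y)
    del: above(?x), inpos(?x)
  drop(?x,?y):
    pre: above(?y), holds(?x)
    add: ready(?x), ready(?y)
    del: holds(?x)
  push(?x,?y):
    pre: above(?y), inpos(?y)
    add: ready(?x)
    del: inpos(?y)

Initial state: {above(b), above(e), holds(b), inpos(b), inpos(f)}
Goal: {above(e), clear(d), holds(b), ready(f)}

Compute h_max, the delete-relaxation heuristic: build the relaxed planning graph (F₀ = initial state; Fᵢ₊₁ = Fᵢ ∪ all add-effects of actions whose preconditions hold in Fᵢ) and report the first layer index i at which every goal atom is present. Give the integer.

1

F0 = init (5 atoms)
F1 = F0 ∪ {above(d), above(f), clear(b), clear(d), clear(e), clear(f), holds(e), ready(b), ready(d), ready(e), ready(f)}  (16 atoms)
goal ⊆ F1  ⇒  h_max = 1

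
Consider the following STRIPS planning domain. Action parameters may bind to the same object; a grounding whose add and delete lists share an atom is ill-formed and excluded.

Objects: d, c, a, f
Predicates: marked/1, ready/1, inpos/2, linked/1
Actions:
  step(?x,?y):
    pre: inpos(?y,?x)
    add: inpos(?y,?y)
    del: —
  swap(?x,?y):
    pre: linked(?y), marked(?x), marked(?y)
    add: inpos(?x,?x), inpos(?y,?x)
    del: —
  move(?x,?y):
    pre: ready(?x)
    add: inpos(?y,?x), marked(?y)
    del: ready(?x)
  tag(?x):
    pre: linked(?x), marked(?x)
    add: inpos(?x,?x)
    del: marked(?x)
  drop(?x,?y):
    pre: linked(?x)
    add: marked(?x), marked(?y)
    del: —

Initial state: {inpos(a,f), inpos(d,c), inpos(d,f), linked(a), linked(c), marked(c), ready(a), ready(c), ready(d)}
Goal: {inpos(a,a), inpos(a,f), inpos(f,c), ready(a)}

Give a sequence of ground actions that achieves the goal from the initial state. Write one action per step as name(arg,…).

1. step(f,a)  →  {inpos(a,a), inpos(a,f), inpos(d,c), inpos(d,f), linked(a), linked(c), marked(c), ready(a), ready(c), ready(d)}
2. move(c,f)  →  {inpos(a,a), inpos(a,f), inpos(d,c), inpos(d,f), inpos(f,c), linked(a), linked(c), marked(c), marked(f), ready(a), ready(d)}

step(f,a); move(c,f)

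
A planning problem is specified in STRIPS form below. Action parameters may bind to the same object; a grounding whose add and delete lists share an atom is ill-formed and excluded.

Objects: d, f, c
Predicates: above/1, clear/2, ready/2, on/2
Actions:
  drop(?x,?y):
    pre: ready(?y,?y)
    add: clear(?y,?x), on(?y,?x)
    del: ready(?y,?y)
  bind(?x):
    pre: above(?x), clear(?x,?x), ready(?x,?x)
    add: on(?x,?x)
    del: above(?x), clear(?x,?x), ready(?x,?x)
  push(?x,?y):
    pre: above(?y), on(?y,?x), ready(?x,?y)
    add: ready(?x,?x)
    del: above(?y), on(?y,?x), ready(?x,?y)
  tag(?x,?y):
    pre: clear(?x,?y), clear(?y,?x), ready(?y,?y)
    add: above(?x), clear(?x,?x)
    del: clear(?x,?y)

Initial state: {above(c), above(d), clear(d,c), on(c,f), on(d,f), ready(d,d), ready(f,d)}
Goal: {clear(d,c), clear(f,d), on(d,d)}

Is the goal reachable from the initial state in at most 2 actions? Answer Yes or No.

1. drop(d,d)  →  {above(c), above(d), clear(d,c), clear(d,d), on(c,f), on(d,d), on(d,f), ready(f,d)}
2. push(f,d)  →  {above(c), clear(d,c), clear(d,d), on(c,f), on(d,d), ready(f,f)}
3. drop(d,f)  →  {above(c), clear(d,c), clear(d,d), clear(f,d), on(c,f), on(d,d), on(f,d)}
optimal plan length = 3; 3 > 2

No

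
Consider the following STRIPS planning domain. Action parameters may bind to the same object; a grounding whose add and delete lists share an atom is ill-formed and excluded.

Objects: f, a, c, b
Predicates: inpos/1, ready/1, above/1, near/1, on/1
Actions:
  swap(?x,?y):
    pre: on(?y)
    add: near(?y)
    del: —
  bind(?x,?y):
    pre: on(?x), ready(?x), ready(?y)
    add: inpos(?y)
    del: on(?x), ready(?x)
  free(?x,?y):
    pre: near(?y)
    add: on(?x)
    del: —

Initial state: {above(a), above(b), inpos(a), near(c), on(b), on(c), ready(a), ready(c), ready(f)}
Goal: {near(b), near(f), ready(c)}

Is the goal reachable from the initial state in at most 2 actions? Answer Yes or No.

No

1. swap(f,b)  →  {above(a), above(b), inpos(a), near(b), near(c), on(b), on(c), ready(a), ready(c), ready(f)}
2. free(f,c)  →  {above(a), above(b), inpos(a), near(b), near(c), on(b), on(c), on(f), ready(a), ready(c), ready(f)}
3. swap(f,f)  →  {above(a), above(b), inpos(a), near(b), near(c), near(f), on(b), on(c), on(f), ready(a), ready(c), ready(f)}
optimal plan length = 3; 3 > 2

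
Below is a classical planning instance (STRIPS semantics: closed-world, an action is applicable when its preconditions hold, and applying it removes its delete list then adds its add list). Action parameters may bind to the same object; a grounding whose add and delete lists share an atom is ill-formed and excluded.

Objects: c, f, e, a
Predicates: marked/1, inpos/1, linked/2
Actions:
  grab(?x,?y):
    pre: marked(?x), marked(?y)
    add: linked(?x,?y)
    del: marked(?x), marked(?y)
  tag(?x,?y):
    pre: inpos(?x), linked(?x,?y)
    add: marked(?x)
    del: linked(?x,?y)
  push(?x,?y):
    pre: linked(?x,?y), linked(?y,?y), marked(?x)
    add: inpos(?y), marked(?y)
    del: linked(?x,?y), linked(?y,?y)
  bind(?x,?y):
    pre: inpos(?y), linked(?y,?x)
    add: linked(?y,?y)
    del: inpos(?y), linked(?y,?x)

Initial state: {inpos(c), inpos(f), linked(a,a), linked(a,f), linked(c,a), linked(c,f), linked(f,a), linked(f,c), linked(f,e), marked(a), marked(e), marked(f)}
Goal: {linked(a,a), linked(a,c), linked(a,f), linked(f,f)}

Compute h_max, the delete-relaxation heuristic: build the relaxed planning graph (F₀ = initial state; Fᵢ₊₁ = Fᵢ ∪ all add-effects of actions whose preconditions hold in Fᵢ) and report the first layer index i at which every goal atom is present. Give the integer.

2

F0 = init (12 atoms)
F1 = F0 ∪ {inpos(a), linked(a,e), linked(c,c), linked(e,a), linked(e,e), linked(e,f), linked(f,f), marked(c)}  (20 atoms)
F2 = F1 ∪ {inpos(e), linked(a,c), linked(c,e), linked(e,c)}  (24 atoms)
goal ⊆ F2  ⇒  h_max = 2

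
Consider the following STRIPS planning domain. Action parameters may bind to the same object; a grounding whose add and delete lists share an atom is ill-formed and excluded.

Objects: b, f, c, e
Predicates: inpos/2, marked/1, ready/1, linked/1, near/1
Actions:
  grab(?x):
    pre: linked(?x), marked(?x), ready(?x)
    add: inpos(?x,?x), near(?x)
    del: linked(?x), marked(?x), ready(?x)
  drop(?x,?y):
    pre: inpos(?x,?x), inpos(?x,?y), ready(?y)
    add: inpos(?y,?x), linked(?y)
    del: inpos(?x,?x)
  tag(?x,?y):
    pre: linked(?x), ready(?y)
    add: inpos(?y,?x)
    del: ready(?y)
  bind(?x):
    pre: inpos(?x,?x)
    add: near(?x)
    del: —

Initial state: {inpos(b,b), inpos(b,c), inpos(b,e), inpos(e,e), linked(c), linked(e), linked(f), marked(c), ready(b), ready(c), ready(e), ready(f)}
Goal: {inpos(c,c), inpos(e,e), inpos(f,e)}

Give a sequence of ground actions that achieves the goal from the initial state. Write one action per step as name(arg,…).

1. grab(c)  →  {inpos(b,b), inpos(b,c), inpos(b,e), inpos(c,c), inpos(e,e), linked(e), linked(f), near(c), ready(b), ready(e), ready(f)}
2. tag(e,f)  →  {inpos(b,b), inpos(b,c), inpos(b,e), inpos(c,c), inpos(e,e), inpos(f,e), linked(e), linked(f), near(c), ready(b), ready(e)}

grab(c); tag(e,f)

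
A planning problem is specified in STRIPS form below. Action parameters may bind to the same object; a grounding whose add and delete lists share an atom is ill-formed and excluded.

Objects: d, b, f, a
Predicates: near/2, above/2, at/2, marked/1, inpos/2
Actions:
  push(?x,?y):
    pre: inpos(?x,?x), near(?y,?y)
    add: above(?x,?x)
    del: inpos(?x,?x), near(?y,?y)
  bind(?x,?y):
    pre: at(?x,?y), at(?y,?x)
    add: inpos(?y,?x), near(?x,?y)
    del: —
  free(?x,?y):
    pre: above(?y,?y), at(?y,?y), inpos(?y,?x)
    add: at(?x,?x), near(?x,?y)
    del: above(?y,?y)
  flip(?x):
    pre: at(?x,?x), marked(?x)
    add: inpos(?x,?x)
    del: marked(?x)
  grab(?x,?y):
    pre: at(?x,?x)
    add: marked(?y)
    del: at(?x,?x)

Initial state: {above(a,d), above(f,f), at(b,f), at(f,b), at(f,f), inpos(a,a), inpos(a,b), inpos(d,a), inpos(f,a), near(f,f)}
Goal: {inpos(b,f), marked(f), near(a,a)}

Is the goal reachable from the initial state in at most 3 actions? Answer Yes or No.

No

1. bind(f,b)  →  {above(a,d), above(f,f), at(b,f), at(f,b), at(f,f), inpos(a,a), inpos(a,b), inpos(b,f), inpos(d,a), inpos(f,a), near(f,b), near(f,f)}
2. free(a,f)  →  {above(a,d), at(a,a), at(b,f), at(f,b), at(f,f), inpos(a,a), inpos(a,b), inpos(b,f), inpos(d,a), inpos(f,a), near(a,f), near(f,b), near(f,f)}
3. bind(a,a)  →  {above(a,d), at(a,a), at(b,f), at(f,b), at(f,f), inpos(a,a), inpos(a,b), inpos(b,f), inpos(d,a), inpos(f,a), near(a,a), near(a,f), near(f,b), near(f,f)}
4. grab(f,f)  →  {above(a,d), at(a,a), at(b,f), at(f,b), inpos(a,a), inpos(a,b), inpos(b,f), inpos(d,a), inpos(f,a), marked(f), near(a,a), near(a,f), near(f,b), near(f,f)}
optimal plan length = 4; 4 > 3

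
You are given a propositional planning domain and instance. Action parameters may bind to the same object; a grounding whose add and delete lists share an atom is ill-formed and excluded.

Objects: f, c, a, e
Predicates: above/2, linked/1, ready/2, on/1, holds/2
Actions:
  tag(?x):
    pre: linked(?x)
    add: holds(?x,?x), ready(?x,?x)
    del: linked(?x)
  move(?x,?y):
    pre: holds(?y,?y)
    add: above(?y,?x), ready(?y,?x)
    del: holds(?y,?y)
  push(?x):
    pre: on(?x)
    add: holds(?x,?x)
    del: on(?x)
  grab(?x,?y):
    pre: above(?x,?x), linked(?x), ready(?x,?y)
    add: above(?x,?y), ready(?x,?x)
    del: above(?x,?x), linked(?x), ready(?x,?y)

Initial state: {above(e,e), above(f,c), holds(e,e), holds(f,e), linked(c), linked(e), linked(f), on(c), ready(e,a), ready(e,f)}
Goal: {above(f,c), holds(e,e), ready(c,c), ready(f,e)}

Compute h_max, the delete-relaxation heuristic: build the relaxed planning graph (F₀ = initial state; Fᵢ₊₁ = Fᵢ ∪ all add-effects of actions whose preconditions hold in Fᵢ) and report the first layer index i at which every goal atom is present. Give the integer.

2

F0 = init (10 atoms)
F1 = F0 ∪ {above(e,a), above(e,c), above(e,f), holds(c,c), holds(f,f), ready(c,c), ready(e,c), ready(e,e), ready(f,f)}  (19 atoms)
F2 = F1 ∪ {above(c,a), above(c,c), above(c,e), above(c,f), above(f,a), above(f,e), above(f,f), ready(c,a), ready(c,e), ready(c,f), ready(f,a), ready(f,c), ready(f,e)}  (32 atoms)
goal ⊆ F2  ⇒  h_max = 2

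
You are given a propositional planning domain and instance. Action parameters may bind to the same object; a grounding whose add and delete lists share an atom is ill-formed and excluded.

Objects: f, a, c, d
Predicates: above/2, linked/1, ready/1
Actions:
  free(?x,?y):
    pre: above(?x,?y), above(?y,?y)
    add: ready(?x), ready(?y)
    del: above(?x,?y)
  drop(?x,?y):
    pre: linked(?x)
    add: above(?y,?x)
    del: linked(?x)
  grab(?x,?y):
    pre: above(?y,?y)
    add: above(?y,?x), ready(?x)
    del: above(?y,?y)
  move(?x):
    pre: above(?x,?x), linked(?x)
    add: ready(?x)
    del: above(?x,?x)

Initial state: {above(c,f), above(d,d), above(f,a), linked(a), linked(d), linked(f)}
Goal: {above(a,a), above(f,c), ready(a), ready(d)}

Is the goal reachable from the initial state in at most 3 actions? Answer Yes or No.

1. free(d,d)  →  {above(c,f), above(f,a), linked(a), linked(d), linked(f), ready(d)}
2. drop(f,f)  →  {above(c,f), above(f,a), above(f,f), linked(a), linked(d), ready(d)}
3. drop(a,a)  →  {above(a,a), above(c,f), above(f,a), above(f,f), linked(d), ready(d)}
4. free(f,a)  →  {above(a,a), above(c,f), above(f,f), linked(d), ready(a), ready(d), ready(f)}
5. grab(c,f)  →  {above(a,a), above(c,f), above(f,c), linked(d), ready(a), ready(c), ready(d), ready(f)}
optimal plan length = 5; 5 > 3

No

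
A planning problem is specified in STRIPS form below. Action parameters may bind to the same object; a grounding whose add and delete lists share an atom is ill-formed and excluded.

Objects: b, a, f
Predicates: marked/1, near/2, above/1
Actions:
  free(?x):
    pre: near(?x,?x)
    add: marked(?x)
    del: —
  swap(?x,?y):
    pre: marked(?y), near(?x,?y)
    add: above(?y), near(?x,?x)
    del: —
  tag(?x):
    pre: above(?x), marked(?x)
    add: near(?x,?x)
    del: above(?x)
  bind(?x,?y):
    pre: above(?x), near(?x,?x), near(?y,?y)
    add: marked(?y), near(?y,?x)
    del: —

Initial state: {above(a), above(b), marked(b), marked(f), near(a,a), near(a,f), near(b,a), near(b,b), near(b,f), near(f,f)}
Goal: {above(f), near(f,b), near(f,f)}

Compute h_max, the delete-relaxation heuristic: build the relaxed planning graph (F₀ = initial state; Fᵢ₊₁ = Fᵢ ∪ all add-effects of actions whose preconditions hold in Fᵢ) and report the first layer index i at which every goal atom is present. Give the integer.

1

F0 = init (10 atoms)
F1 = F0 ∪ {above(f), marked(a), near(a,b), near(f,a), near(f,b)}  (15 atoms)
goal ⊆ F1  ⇒  h_max = 1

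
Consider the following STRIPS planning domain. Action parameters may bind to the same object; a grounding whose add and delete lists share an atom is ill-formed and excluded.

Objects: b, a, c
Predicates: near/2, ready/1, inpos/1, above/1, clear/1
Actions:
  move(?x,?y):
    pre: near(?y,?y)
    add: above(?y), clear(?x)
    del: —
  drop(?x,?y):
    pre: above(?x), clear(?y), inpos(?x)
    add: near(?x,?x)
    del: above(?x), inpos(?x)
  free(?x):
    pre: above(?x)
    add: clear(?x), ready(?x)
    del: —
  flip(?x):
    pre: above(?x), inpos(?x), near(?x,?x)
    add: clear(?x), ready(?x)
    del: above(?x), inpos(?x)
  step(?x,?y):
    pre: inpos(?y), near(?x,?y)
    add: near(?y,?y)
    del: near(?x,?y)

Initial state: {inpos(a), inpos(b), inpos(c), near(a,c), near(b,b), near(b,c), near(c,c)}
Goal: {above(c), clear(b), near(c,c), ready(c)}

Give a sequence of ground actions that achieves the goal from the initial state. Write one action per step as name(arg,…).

move(b,c); free(c)

1. move(b,c)  →  {above(c), clear(b), inpos(a), inpos(b), inpos(c), near(a,c), near(b,b), near(b,c), near(c,c)}
2. free(c)  →  {above(c), clear(b), clear(c), inpos(a), inpos(b), inpos(c), near(a,c), near(b,b), near(b,c), near(c,c), ready(c)}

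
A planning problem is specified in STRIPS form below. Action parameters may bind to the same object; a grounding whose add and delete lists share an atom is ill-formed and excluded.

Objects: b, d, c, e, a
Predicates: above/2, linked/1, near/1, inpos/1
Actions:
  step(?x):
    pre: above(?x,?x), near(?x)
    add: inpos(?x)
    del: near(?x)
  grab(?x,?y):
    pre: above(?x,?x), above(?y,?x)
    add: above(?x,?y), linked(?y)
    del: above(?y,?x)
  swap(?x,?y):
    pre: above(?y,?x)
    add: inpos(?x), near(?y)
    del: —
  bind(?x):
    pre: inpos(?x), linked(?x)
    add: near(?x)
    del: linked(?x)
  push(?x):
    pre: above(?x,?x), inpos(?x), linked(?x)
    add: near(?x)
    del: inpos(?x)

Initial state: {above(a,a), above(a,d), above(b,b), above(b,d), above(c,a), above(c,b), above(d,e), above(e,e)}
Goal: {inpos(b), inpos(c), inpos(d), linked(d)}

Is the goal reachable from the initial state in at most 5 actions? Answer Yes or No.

1. grab(b,c)  →  {above(a,a), above(a,d), above(b,b), above(b,c), above(b,d), above(c,a), above(d,e), above(e,e), linked(c)}
2. grab(e,d)  →  {above(a,a), above(a,d), above(b,b), above(b,c), above(b,d), above(c,a), above(e,d), above(e,e), linked(c), linked(d)}
3. swap(b,b)  →  {above(a,a), above(a,d), above(b,b), above(b,c), above(b,d), above(c,a), above(e,d), above(e,e), inpos(b), linked(c), linked(d), near(b)}
4. swap(d,b)  →  {above(a,a), above(a,d), above(b,b), above(b,c), above(b,d), above(c,a), above(e,d), above(e,e), inpos(b), inpos(d), linked(c), linked(d), near(b)}
5. swap(c,b)  →  {above(a,a), above(a,d), above(b,b), above(b,c), above(b,d), above(c,a), above(e,d), above(e,e), inpos(b), inpos(c), inpos(d), linked(c), linked(d), near(b)}
optimal plan length = 5; 5 ≤ 5

Yes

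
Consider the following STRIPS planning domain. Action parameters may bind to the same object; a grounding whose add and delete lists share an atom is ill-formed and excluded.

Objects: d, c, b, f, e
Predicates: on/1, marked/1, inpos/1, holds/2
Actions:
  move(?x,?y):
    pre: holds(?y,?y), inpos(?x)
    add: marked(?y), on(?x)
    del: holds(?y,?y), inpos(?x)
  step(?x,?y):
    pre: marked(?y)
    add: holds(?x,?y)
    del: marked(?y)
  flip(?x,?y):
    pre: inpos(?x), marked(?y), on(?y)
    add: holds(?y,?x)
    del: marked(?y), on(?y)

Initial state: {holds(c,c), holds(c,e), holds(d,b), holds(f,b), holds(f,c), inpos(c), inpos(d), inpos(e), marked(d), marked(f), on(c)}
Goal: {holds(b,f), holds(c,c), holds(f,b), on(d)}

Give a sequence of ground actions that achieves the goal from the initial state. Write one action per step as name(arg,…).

1. move(d,c)  →  {holds(c,e), holds(d,b), holds(f,b), holds(f,c), inpos(c), inpos(e), marked(c), marked(d), marked(f), on(c), on(d)}
2. step(c,c)  →  {holds(c,c), holds(c,e), holds(d,b), holds(f,b), holds(f,c), inpos(c), inpos(e), marked(d), marked(f), on(c), on(d)}
3. step(b,f)  →  {holds(b,f), holds(c,c), holds(c,e), holds(d,b), holds(f,b), holds(f,c), inpos(c), inpos(e), marked(d), on(c), on(d)}

move(d,c); step(c,c); step(b,f)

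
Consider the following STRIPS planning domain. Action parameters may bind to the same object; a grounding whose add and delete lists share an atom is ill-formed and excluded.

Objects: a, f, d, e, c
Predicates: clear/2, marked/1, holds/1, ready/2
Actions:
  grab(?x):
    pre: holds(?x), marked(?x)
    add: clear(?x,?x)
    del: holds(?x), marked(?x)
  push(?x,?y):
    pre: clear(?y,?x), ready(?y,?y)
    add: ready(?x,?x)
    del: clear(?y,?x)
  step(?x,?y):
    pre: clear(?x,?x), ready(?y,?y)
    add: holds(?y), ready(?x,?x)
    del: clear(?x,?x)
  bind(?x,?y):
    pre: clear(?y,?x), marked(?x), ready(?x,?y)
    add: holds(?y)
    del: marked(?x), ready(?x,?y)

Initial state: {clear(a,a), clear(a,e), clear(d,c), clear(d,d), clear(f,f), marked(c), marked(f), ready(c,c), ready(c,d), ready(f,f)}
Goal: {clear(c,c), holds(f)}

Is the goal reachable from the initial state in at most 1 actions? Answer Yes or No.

No

1. step(a,f)  →  {clear(a,e), clear(d,c), clear(d,d), clear(f,f), holds(f), marked(c), marked(f), ready(a,a), ready(c,c), ready(c,d), ready(f,f)}
2. step(f,c)  →  {clear(a,e), clear(d,c), clear(d,d), holds(c), holds(f), marked(c), marked(f), ready(a,a), ready(c,c), ready(c,d), ready(f,f)}
3. grab(c)  →  {clear(a,e), clear(c,c), clear(d,c), clear(d,d), holds(f), marked(f), ready(a,a), ready(c,c), ready(c,d), ready(f,f)}
optimal plan length = 3; 3 > 1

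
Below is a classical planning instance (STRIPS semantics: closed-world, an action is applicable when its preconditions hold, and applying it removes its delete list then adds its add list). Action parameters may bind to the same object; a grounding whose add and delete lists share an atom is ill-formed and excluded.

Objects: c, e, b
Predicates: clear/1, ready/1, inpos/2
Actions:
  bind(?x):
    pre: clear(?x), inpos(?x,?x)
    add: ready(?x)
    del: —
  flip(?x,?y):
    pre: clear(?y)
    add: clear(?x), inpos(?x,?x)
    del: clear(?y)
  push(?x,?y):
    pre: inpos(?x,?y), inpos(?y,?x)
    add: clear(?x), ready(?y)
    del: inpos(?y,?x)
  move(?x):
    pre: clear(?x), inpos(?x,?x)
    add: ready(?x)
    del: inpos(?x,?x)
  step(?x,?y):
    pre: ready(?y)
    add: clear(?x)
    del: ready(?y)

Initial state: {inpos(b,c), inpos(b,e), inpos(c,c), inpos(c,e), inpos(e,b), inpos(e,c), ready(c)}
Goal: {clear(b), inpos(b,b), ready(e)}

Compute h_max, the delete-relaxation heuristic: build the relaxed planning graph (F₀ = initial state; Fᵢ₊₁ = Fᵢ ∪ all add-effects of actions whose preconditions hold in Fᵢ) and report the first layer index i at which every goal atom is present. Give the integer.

2

F0 = init (7 atoms)
F1 = F0 ∪ {clear(b), clear(c), clear(e), ready(b), ready(e)}  (12 atoms)
F2 = F1 ∪ {inpos(b,b), inpos(e,e)}  (14 atoms)
goal ⊆ F2  ⇒  h_max = 2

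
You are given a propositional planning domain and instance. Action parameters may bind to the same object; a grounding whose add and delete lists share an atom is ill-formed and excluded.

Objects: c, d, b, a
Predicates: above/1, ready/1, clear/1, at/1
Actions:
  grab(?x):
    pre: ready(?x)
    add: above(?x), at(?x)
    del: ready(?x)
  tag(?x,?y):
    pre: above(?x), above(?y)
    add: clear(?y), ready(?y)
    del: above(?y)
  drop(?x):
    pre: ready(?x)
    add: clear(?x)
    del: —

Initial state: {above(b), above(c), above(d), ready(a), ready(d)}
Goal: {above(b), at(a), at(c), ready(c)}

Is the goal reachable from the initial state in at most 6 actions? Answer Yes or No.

1. grab(a)  →  {above(a), above(b), above(c), above(d), at(a), ready(d)}
2. tag(c,c)  →  {above(a), above(b), above(d), at(a), clear(c), ready(c), ready(d)}
3. grab(c)  →  {above(a), above(b), above(c), above(d), at(a), at(c), clear(c), ready(d)}
4. tag(c,c)  →  {above(a), above(b), above(d), at(a), at(c), clear(c), ready(c), ready(d)}
optimal plan length = 4; 4 ≤ 6

Yes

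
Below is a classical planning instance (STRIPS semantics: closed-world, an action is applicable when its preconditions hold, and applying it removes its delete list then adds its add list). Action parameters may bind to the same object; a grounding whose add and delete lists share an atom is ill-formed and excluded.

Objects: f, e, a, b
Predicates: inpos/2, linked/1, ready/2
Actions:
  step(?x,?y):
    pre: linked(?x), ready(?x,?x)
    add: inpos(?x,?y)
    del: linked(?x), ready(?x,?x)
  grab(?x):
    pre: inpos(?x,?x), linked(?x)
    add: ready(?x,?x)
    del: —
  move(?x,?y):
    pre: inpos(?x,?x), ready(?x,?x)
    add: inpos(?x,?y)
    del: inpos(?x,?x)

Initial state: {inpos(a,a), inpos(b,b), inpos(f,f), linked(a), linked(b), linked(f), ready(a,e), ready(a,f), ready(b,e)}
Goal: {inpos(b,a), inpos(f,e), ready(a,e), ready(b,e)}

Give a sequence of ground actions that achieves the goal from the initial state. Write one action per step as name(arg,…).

grab(f); step(f,e); grab(b); step(b,a)

1. grab(f)  →  {inpos(a,a), inpos(b,b), inpos(f,f), linked(a), linked(b), linked(f), ready(a,e), ready(a,f), ready(b,e), ready(f,f)}
2. step(f,e)  →  {inpos(a,a), inpos(b,b), inpos(f,e), inpos(f,f), linked(a), linked(b), ready(a,e), ready(a,f), ready(b,e)}
3. grab(b)  →  {inpos(a,a), inpos(b,b), inpos(f,e), inpos(f,f), linked(a), linked(b), ready(a,e), ready(a,f), ready(b,b), ready(b,e)}
4. step(b,a)  →  {inpos(a,a), inpos(b,a), inpos(b,b), inpos(f,e), inpos(f,f), linked(a), ready(a,e), ready(a,f), ready(b,e)}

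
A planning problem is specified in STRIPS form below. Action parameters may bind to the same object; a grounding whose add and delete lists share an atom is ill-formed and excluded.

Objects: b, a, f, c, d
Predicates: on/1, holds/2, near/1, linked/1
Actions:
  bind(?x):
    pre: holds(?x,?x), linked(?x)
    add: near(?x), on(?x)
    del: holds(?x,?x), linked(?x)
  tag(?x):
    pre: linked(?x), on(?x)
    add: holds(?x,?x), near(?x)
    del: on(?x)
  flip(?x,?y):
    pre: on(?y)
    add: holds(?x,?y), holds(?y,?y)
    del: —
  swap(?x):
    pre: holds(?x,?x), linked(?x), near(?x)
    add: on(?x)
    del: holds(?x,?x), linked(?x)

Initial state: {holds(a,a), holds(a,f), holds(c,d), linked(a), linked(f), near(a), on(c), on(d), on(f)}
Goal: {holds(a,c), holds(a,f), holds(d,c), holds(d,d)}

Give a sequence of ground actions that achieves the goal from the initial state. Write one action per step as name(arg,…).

flip(b,d); flip(a,c); flip(d,c)

1. flip(b,d)  →  {holds(a,a), holds(a,f), holds(b,d), holds(c,d), holds(d,d), linked(a), linked(f), near(a), on(c), on(d), on(f)}
2. flip(a,c)  →  {holds(a,a), holds(a,c), holds(a,f), holds(b,d), holds(c,c), holds(c,d), holds(d,d), linked(a), linked(f), near(a), on(c), on(d), on(f)}
3. flip(d,c)  →  {holds(a,a), holds(a,c), holds(a,f), holds(b,d), holds(c,c), holds(c,d), holds(d,c), holds(d,d), linked(a), linked(f), near(a), on(c), on(d), on(f)}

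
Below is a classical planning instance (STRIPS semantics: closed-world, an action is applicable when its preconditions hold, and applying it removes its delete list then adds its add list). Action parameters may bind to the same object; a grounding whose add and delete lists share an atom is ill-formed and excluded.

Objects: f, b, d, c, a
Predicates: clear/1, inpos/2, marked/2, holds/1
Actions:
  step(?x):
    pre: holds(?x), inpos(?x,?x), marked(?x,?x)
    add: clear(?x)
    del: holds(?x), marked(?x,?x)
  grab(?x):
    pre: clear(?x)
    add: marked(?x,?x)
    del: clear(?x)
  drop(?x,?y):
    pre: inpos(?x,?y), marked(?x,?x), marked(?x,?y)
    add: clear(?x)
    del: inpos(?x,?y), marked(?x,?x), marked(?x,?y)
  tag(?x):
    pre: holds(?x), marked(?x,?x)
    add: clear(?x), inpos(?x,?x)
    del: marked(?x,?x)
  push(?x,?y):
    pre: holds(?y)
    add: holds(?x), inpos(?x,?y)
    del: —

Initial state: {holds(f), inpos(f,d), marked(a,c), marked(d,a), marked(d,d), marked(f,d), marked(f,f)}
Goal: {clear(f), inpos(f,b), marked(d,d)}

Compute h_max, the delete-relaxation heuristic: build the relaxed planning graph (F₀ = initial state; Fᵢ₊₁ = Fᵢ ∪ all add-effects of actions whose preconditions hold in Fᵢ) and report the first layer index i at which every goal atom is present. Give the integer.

F0 = init (7 atoms)
F1 = F0 ∪ {clear(f), holds(a), holds(b), holds(c), holds(d), inpos(a,f), inpos(b,f), inpos(c,f), inpos(d,f), inpos(f,f)}  (17 atoms)
F2 = F1 ∪ {clear(d), inpos(a,a), inpos(a,b), inpos(a,c), inpos(a,d), inpos(b,a), inpos(b,b), inpos(b,c), inpos(b,d), inpos(c,a), inpos(c,b), inpos(c,c), inpos(c,d), inpos(d,a), inpos(d,b), inpos(d,c), inpos(d,d), inpos(f,a), inpos(f,b), inpos(f,c)}  (37 atoms)
goal ⊆ F2  ⇒  h_max = 2

2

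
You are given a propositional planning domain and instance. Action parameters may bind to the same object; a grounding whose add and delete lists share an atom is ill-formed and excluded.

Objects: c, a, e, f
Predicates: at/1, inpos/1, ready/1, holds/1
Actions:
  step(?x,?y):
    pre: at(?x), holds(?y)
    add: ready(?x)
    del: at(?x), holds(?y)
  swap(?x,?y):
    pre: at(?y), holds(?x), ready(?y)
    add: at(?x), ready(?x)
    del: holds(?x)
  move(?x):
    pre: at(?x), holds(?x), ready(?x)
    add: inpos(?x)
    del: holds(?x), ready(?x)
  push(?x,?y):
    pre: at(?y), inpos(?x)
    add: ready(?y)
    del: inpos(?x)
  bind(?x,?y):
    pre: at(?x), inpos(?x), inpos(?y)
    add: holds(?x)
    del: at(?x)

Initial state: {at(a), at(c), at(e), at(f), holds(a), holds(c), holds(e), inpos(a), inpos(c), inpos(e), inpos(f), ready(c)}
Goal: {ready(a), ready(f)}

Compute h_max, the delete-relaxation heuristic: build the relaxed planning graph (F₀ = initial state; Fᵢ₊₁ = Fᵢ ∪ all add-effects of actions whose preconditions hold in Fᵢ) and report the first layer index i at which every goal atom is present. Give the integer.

1

F0 = init (12 atoms)
F1 = F0 ∪ {holds(f), ready(a), ready(e), ready(f)}  (16 atoms)
goal ⊆ F1  ⇒  h_max = 1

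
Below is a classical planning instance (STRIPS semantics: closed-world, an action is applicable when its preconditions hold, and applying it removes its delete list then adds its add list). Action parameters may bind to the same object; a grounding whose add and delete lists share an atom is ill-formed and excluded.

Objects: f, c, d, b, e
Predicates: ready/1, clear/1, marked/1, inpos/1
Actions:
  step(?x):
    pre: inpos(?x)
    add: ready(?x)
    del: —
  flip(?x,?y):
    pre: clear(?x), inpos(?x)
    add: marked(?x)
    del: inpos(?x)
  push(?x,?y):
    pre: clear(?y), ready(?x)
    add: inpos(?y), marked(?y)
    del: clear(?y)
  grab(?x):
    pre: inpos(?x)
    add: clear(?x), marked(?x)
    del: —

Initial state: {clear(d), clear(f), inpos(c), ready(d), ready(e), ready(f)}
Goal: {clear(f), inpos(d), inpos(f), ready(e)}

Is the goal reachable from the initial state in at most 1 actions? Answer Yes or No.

1. push(f,f)  →  {clear(d), inpos(c), inpos(f), marked(f), ready(d), ready(e), ready(f)}
2. push(f,d)  →  {inpos(c), inpos(d), inpos(f), marked(d), marked(f), ready(d), ready(e), ready(f)}
3. grab(f)  →  {clear(f), inpos(c), inpos(d), inpos(f), marked(d), marked(f), ready(d), ready(e), ready(f)}
optimal plan length = 3; 3 > 1

No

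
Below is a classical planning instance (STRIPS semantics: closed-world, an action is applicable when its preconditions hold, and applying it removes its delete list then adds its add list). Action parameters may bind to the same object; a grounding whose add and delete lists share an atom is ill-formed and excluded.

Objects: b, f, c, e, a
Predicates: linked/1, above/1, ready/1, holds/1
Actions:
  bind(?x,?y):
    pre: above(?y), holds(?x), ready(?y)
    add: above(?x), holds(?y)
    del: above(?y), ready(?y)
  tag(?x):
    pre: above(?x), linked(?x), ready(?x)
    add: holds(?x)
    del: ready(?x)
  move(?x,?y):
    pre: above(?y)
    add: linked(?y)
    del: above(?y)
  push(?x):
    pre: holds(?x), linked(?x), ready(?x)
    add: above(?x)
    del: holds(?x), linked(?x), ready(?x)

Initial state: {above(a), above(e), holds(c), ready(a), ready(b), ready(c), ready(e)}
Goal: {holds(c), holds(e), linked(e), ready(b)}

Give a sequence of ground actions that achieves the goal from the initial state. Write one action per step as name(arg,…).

bind(c,e); bind(e,c); move(b,e)

1. bind(c,e)  →  {above(a), above(c), holds(c), holds(e), ready(a), ready(b), ready(c)}
2. bind(e,c)  →  {above(a), above(e), holds(c), holds(e), ready(a), ready(b)}
3. move(b,e)  →  {above(a), holds(c), holds(e), linked(e), ready(a), ready(b)}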